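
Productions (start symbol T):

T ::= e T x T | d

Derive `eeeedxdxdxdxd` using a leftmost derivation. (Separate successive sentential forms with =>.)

T => eTxT   [T ::= e T x T]
eTxT => eeTxTxT   [T ::= e T x T]
eeTxTxT => eeeTxTxTxT   [T ::= e T x T]
eeeTxTxTxT => eeeeTxTxTxTxT   [T ::= e T x T]
eeeeTxTxTxTxT => eeeedxTxTxTxT   [T ::= d]
eeeedxTxTxTxT => eeeedxdxTxTxT   [T ::= d]
eeeedxdxTxTxT => eeeedxdxdxTxT   [T ::= d]
eeeedxdxdxTxT => eeeedxdxdxdxT   [T ::= d]
eeeedxdxdxdxT => eeeedxdxdxdxd   [T ::= d]

T => eTxT => eeTxTxT => eeeTxTxTxT => eeeeTxTxTxTxT => eeeedxTxTxTxT => eeeedxdxTxTxT => eeeedxdxdxTxT => eeeedxdxdxdxT => eeeedxdxdxdxd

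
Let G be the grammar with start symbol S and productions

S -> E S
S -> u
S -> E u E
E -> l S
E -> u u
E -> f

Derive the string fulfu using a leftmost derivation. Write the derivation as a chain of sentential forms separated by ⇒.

S⇒EuE⇒fuE⇒fulS⇒fulES⇒fulfS⇒fulfu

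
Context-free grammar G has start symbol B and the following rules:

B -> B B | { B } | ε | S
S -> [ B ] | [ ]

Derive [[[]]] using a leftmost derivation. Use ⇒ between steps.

B ⇒ S   [B -> S]
S ⇒ [B]   [S -> [ B ]]
[B] ⇒ [BB]   [B -> B B]
[BB] ⇒ [BBB]   [B -> B B]
[BBB] ⇒ [SBB]   [B -> S]
[SBB] ⇒ [[B]BB]   [S -> [ B ]]
[[B]BB] ⇒ [[BB]BB]   [B -> B B]
[[BB]BB] ⇒ [[SB]BB]   [B -> S]
[[SB]BB] ⇒ [[[]B]BB]   [S -> [ ]]
[[[]B]BB] ⇒ [[[]]BB]   [B -> ε]
[[[]]BB] ⇒ [[[]]B]   [B -> ε]
[[[]]B] ⇒ [[[]]]   [B -> ε]

B⇒S⇒[B]⇒[BB]⇒[BBB]⇒[SBB]⇒[[B]BB]⇒[[BB]BB]⇒[[SB]BB]⇒[[[]B]BB]⇒[[[]]BB]⇒[[[]]B]⇒[[[]]]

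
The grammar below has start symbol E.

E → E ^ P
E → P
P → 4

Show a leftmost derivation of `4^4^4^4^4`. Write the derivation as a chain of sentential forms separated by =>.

E => E^P => E^P^P => E^P^P^P => E^P^P^P^P => P^P^P^P^P => 4^P^P^P^P => 4^4^P^P^P => 4^4^4^P^P => 4^4^4^4^P => 4^4^4^4^4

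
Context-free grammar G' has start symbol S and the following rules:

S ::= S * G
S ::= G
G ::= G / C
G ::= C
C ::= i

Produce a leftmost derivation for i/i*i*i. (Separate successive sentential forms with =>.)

S => S*G => S*G*G => G*G*G => G/C*G*G => C/C*G*G => i/C*G*G => i/i*G*G => i/i*C*G => i/i*i*G => i/i*i*C => i/i*i*i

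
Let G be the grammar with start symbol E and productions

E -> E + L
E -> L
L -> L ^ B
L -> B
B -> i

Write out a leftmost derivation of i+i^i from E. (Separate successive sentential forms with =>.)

E=>E+L=>L+L=>B+L=>i+L=>i+L^B=>i+B^B=>i+i^B=>i+i^i

E => E+L   [E -> E + L]
E+L => L+L   [E -> L]
L+L => B+L   [L -> B]
B+L => i+L   [B -> i]
i+L => i+L^B   [L -> L ^ B]
i+L^B => i+B^B   [L -> B]
i+B^B => i+i^B   [B -> i]
i+i^B => i+i^i   [B -> i]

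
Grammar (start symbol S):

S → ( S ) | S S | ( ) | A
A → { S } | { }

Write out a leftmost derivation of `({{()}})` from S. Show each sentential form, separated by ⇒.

S⇒(S)⇒(A)⇒({S})⇒({A})⇒({{S}})⇒({{()}})

S ⇒ (S)   [S → ( S )]
(S) ⇒ (A)   [S → A]
(A) ⇒ ({S})   [A → { S }]
({S}) ⇒ ({A})   [S → A]
({A}) ⇒ ({{S}})   [A → { S }]
({{S}}) ⇒ ({{()}})   [S → ( )]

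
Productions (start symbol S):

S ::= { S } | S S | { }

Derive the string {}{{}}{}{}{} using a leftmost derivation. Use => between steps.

S => SS   [S ::= S S]
SS => SSS   [S ::= S S]
SSS => SSSS   [S ::= S S]
SSSS => SSSSS   [S ::= S S]
SSSSS => {}SSSS   [S ::= { }]
{}SSSS => {}{S}SSS   [S ::= { S }]
{}{S}SSS => {}{{}}SSS   [S ::= { }]
{}{{}}SSS => {}{{}}{}SS   [S ::= { }]
{}{{}}{}SS => {}{{}}{}{}S   [S ::= { }]
{}{{}}{}{}S => {}{{}}{}{}{}   [S ::= { }]

S=>SS=>SSS=>SSSS=>SSSSS=>{}SSSS=>{}{S}SSS=>{}{{}}SSS=>{}{{}}{}SS=>{}{{}}{}{}S=>{}{{}}{}{}{}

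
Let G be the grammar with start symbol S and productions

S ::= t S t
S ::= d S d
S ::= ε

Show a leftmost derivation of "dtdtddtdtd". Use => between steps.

S => dSd   [S ::= d S d]
dSd => dtStd   [S ::= t S t]
dtStd => dtdSdtd   [S ::= d S d]
dtdSdtd => dtdtStdtd   [S ::= t S t]
dtdtStdtd => dtdtdSdtdtd   [S ::= d S d]
dtdtdSdtdtd => dtdtddtdtd   [S ::= ε]

S => dSd => dtStd => dtdSdtd => dtdtStdtd => dtdtdSdtdtd => dtdtddtdtd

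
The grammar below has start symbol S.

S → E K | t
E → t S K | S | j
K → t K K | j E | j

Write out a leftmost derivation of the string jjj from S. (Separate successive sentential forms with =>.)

S => EK   [S → E K]
EK => SK   [E → S]
SK => EKK   [S → E K]
EKK => jKK   [E → j]
jKK => jjK   [K → j]
jjK => jjj   [K → j]

S=>EK=>SK=>EKK=>jKK=>jjK=>jjj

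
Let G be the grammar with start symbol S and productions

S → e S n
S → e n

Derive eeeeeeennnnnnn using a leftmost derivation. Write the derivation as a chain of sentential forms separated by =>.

S => eSn => eeSnn => eeeSnnn => eeeeSnnnn => eeeeeSnnnnn => eeeeeeSnnnnnn => eeeeeeennnnnnn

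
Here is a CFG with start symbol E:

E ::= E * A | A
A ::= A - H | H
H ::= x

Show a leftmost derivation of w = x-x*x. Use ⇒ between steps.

E ⇒ E*A ⇒ A*A ⇒ A-H*A ⇒ H-H*A ⇒ x-H*A ⇒ x-x*A ⇒ x-x*H ⇒ x-x*x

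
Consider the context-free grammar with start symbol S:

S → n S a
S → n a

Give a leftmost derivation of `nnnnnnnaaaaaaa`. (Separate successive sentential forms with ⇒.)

S ⇒ nSa   [S → n S a]
nSa ⇒ nnSaa   [S → n S a]
nnSaa ⇒ nnnSaaa   [S → n S a]
nnnSaaa ⇒ nnnnSaaaa   [S → n S a]
nnnnSaaaa ⇒ nnnnnSaaaaa   [S → n S a]
nnnnnSaaaaa ⇒ nnnnnnSaaaaaa   [S → n S a]
nnnnnnSaaaaaa ⇒ nnnnnnnaaaaaaa   [S → n a]

S ⇒ nSa ⇒ nnSaa ⇒ nnnSaaa ⇒ nnnnSaaaa ⇒ nnnnnSaaaaa ⇒ nnnnnnSaaaaaa ⇒ nnnnnnnaaaaaaa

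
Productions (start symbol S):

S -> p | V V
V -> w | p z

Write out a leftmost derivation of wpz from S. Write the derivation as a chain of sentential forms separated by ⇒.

S ⇒ VV ⇒ wV ⇒ wpz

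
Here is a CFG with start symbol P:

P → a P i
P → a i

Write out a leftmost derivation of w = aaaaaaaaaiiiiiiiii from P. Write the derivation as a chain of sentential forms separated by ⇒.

P ⇒ aPi   [P → a P i]
aPi ⇒ aaPii   [P → a P i]
aaPii ⇒ aaaPiii   [P → a P i]
aaaPiii ⇒ aaaaPiiii   [P → a P i]
aaaaPiiii ⇒ aaaaaPiiiii   [P → a P i]
aaaaaPiiiii ⇒ aaaaaaPiiiiii   [P → a P i]
aaaaaaPiiiiii ⇒ aaaaaaaPiiiiiii   [P → a P i]
aaaaaaaPiiiiiii ⇒ aaaaaaaaPiiiiiiii   [P → a P i]
aaaaaaaaPiiiiiiii ⇒ aaaaaaaaaiiiiiiiii   [P → a i]

P ⇒ aPi ⇒ aaPii ⇒ aaaPiii ⇒ aaaaPiiii ⇒ aaaaaPiiiii ⇒ aaaaaaPiiiiii ⇒ aaaaaaaPiiiiiii ⇒ aaaaaaaaPiiiiiiii ⇒ aaaaaaaaaiiiiiiiii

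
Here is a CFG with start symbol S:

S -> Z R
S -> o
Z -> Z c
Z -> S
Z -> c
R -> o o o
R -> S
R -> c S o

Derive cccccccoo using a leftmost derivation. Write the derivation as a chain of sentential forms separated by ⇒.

S ⇒ ZR ⇒ ZcR ⇒ ZccR ⇒ ZcccR ⇒ ZccccR ⇒ ZcccccR ⇒ ccccccR ⇒ cccccccSo ⇒ cccccccoo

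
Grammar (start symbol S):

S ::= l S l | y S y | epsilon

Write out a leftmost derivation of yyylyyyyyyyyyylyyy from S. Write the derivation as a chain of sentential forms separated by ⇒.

S ⇒ ySy   [S ::= y S y]
ySy ⇒ yySyy   [S ::= y S y]
yySyy ⇒ yyySyyy   [S ::= y S y]
yyySyyy ⇒ yyylSlyyy   [S ::= l S l]
yyylSlyyy ⇒ yyylySylyyy   [S ::= y S y]
yyylySylyyy ⇒ yyylyySyylyyy   [S ::= y S y]
yyylyySyylyyy ⇒ yyylyyySyyylyyy   [S ::= y S y]
yyylyyySyyylyyy ⇒ yyylyyyySyyyylyyy   [S ::= y S y]
yyylyyyySyyyylyyy ⇒ yyylyyyyySyyyyylyyy   [S ::= y S y]
yyylyyyyySyyyyylyyy ⇒ yyylyyyyyyyyyylyyy   [S ::= epsilon]

S ⇒ ySy ⇒ yySyy ⇒ yyySyyy ⇒ yyylSlyyy ⇒ yyylySylyyy ⇒ yyylyySyylyyy ⇒ yyylyyySyyylyyy ⇒ yyylyyyySyyyylyyy ⇒ yyylyyyyySyyyyylyyy ⇒ yyylyyyyyyyyyylyyy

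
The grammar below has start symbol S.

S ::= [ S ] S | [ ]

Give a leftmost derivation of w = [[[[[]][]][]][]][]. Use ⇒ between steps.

S ⇒ [S]S ⇒ [[S]S]S ⇒ [[[S]S]S]S ⇒ [[[[S]S]S]S]S ⇒ [[[[[]]S]S]S]S ⇒ [[[[[]][]]S]S]S ⇒ [[[[[]][]][]]S]S ⇒ [[[[[]][]][]][]]S ⇒ [[[[[]][]][]][]][]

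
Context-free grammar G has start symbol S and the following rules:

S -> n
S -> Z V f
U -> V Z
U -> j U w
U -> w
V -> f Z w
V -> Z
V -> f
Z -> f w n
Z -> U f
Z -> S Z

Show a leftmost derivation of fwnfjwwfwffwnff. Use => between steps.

S => ZVf   [S -> Z V f]
ZVf => SZVf   [Z -> S Z]
SZVf => ZVfZVf   [S -> Z V f]
ZVfZVf => fwnVfZVf   [Z -> f w n]
fwnVfZVf => fwnfZwfZVf   [V -> f Z w]
fwnfZwfZVf => fwnfUfwfZVf   [Z -> U f]
fwnfUfwfZVf => fwnfjUwfwfZVf   [U -> j U w]
fwnfjUwfwfZVf => fwnfjwwfwfZVf   [U -> w]
fwnfjwwfwfZVf => fwnfjwwfwffwnVf   [Z -> f w n]
fwnfjwwfwffwnVf => fwnfjwwfwffwnff   [V -> f]

S => ZVf => SZVf => ZVfZVf => fwnVfZVf => fwnfZwfZVf => fwnfUfwfZVf => fwnfjUwfwfZVf => fwnfjwwfwfZVf => fwnfjwwfwffwnVf => fwnfjwwfwffwnff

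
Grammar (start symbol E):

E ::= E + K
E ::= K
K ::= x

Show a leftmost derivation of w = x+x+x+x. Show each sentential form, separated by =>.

E => E+K   [E ::= E + K]
E+K => E+K+K   [E ::= E + K]
E+K+K => E+K+K+K   [E ::= E + K]
E+K+K+K => K+K+K+K   [E ::= K]
K+K+K+K => x+K+K+K   [K ::= x]
x+K+K+K => x+x+K+K   [K ::= x]
x+x+K+K => x+x+x+K   [K ::= x]
x+x+x+K => x+x+x+x   [K ::= x]

E => E+K => E+K+K => E+K+K+K => K+K+K+K => x+K+K+K => x+x+K+K => x+x+x+K => x+x+x+x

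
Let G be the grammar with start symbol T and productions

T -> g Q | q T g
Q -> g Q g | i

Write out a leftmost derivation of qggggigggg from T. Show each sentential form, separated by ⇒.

T⇒qTg⇒qgQg⇒qggQgg⇒qgggQggg⇒qggggQgggg⇒qggggigggg

T ⇒ qTg   [T -> q T g]
qTg ⇒ qgQg   [T -> g Q]
qgQg ⇒ qggQgg   [Q -> g Q g]
qggQgg ⇒ qgggQggg   [Q -> g Q g]
qgggQggg ⇒ qggggQgggg   [Q -> g Q g]
qggggQgggg ⇒ qggggigggg   [Q -> i]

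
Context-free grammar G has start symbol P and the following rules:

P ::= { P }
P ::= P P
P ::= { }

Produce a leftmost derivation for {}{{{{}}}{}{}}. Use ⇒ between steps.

P ⇒ PP ⇒ {}P ⇒ {}{P} ⇒ {}{PP} ⇒ {}{PPP} ⇒ {}{{P}PP} ⇒ {}{{{P}}PP} ⇒ {}{{{{}}}PP} ⇒ {}{{{{}}}{}P} ⇒ {}{{{{}}}{}{}}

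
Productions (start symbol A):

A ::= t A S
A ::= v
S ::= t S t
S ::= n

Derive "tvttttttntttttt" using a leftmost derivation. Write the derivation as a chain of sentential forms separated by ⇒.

A ⇒ tAS ⇒ tvS ⇒ tvtSt ⇒ tvttStt ⇒ tvtttSttt ⇒ tvttttStttt ⇒ tvtttttSttttt ⇒ tvttttttStttttt ⇒ tvttttttntttttt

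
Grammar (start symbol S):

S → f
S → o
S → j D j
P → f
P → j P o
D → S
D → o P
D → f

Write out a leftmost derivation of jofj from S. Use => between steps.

S => jDj   [S → j D j]
jDj => joPj   [D → o P]
joPj => jofj   [P → f]

S => jDj => joPj => jofj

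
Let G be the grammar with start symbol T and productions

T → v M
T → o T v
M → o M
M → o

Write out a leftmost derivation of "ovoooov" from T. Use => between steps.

T => oTv   [T → o T v]
oTv => ovMv   [T → v M]
ovMv => ovoMv   [M → o M]
ovoMv => ovooMv   [M → o M]
ovooMv => ovoooMv   [M → o M]
ovoooMv => ovoooov   [M → o]

T => oTv => ovMv => ovoMv => ovooMv => ovoooMv => ovoooov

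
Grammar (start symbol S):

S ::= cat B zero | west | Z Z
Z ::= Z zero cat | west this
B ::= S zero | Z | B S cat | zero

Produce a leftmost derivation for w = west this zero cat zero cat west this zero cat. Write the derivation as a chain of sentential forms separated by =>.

S => Z Z   [S ::= Z Z]
Z Z => Z zero cat Z   [Z ::= Z zero cat]
Z zero cat Z => Z zero cat zero cat Z   [Z ::= Z zero cat]
Z zero cat zero cat Z => west this zero cat zero cat Z   [Z ::= west this]
west this zero cat zero cat Z => west this zero cat zero cat Z zero cat   [Z ::= Z zero cat]
west this zero cat zero cat Z zero cat => west this zero cat zero cat west this zero cat   [Z ::= west this]

S => Z Z => Z zero cat Z => Z zero cat zero cat Z => west this zero cat zero cat Z => west this zero cat zero cat Z zero cat => west this zero cat zero cat west this zero cat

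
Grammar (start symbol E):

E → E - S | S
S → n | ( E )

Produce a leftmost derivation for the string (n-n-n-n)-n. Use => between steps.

E=>E-S=>S-S=>(E)-S=>(E-S)-S=>(E-S-S)-S=>(E-S-S-S)-S=>(S-S-S-S)-S=>(n-S-S-S)-S=>(n-n-S-S)-S=>(n-n-n-S)-S=>(n-n-n-n)-S=>(n-n-n-n)-n

E => E-S   [E → E - S]
E-S => S-S   [E → S]
S-S => (E)-S   [S → ( E )]
(E)-S => (E-S)-S   [E → E - S]
(E-S)-S => (E-S-S)-S   [E → E - S]
(E-S-S)-S => (E-S-S-S)-S   [E → E - S]
(E-S-S-S)-S => (S-S-S-S)-S   [E → S]
(S-S-S-S)-S => (n-S-S-S)-S   [S → n]
(n-S-S-S)-S => (n-n-S-S)-S   [S → n]
(n-n-S-S)-S => (n-n-n-S)-S   [S → n]
(n-n-n-S)-S => (n-n-n-n)-S   [S → n]
(n-n-n-n)-S => (n-n-n-n)-n   [S → n]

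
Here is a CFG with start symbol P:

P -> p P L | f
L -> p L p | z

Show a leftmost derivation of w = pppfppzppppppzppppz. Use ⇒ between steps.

P ⇒ pPL   [P -> p P L]
pPL ⇒ ppPLL   [P -> p P L]
ppPLL ⇒ pppPLLL   [P -> p P L]
pppPLLL ⇒ pppfLLL   [P -> f]
pppfLLL ⇒ pppfpLpLL   [L -> p L p]
pppfpLpLL ⇒ pppfppLppLL   [L -> p L p]
pppfppLppLL ⇒ pppfppzppLL   [L -> z]
pppfppzppLL ⇒ pppfppzpppLpL   [L -> p L p]
pppfppzpppLpL ⇒ pppfppzppppLppL   [L -> p L p]
pppfppzppppLppL ⇒ pppfppzpppppLpppL   [L -> p L p]
pppfppzpppppLpppL ⇒ pppfppzppppppLppppL   [L -> p L p]
pppfppzppppppLppppL ⇒ pppfppzppppppzppppL   [L -> z]
pppfppzppppppzppppL ⇒ pppfppzppppppzppppz   [L -> z]

P ⇒ pPL ⇒ ppPLL ⇒ pppPLLL ⇒ pppfLLL ⇒ pppfpLpLL ⇒ pppfppLppLL ⇒ pppfppzppLL ⇒ pppfppzpppLpL ⇒ pppfppzppppLppL ⇒ pppfppzpppppLpppL ⇒ pppfppzppppppLppppL ⇒ pppfppzppppppzppppL ⇒ pppfppzppppppzppppz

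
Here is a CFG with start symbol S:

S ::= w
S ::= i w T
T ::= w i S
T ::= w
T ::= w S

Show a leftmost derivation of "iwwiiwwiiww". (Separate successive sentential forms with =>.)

S => iwT   [S ::= i w T]
iwT => iwwiS   [T ::= w i S]
iwwiS => iwwiiwT   [S ::= i w T]
iwwiiwT => iwwiiwwiS   [T ::= w i S]
iwwiiwwiS => iwwiiwwiiwT   [S ::= i w T]
iwwiiwwiiwT => iwwiiwwiiww   [T ::= w]

S => iwT => iwwiS => iwwiiwT => iwwiiwwiS => iwwiiwwiiwT => iwwiiwwiiww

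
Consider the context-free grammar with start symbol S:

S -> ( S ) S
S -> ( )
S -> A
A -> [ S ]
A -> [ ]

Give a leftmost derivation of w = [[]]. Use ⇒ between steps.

S ⇒ A ⇒ [S] ⇒ [A] ⇒ [[]]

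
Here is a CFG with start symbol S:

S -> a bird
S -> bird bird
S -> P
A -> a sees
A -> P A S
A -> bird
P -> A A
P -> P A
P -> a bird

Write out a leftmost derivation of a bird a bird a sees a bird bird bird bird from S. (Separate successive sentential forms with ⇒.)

S ⇒ P ⇒ A A ⇒ P A S A ⇒ a bird A S A ⇒ a bird P A S S A ⇒ a bird a bird A S S A ⇒ a bird a bird a sees S S A ⇒ a bird a bird a sees a bird S A ⇒ a bird a bird a sees a bird bird bird A ⇒ a bird a bird a sees a bird bird bird bird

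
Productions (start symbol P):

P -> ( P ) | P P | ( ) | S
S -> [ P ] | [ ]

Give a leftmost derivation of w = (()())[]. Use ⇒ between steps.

P ⇒ PP   [P -> P P]
PP ⇒ (P)P   [P -> ( P )]
(P)P ⇒ (PP)P   [P -> P P]
(PP)P ⇒ (()P)P   [P -> ( )]
(()P)P ⇒ (()())P   [P -> ( )]
(()())P ⇒ (()())S   [P -> S]
(()())S ⇒ (()())[]   [S -> [ ]]

P ⇒ PP ⇒ (P)P ⇒ (PP)P ⇒ (()P)P ⇒ (()())P ⇒ (()())S ⇒ (()())[]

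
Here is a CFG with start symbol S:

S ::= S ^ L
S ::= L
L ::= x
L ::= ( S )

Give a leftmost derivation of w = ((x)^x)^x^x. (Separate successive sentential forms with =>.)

S=>S^L=>S^L^L=>L^L^L=>(S)^L^L=>(S^L)^L^L=>(L^L)^L^L=>((S)^L)^L^L=>((L)^L)^L^L=>((x)^L)^L^L=>((x)^x)^L^L=>((x)^x)^x^L=>((x)^x)^x^x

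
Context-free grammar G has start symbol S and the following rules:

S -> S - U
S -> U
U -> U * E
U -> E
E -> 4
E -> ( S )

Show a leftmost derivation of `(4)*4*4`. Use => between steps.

S=>U=>U*E=>U*E*E=>E*E*E=>(S)*E*E=>(U)*E*E=>(E)*E*E=>(4)*E*E=>(4)*4*E=>(4)*4*4

S => U   [S -> U]
U => U*E   [U -> U * E]
U*E => U*E*E   [U -> U * E]
U*E*E => E*E*E   [U -> E]
E*E*E => (S)*E*E   [E -> ( S )]
(S)*E*E => (U)*E*E   [S -> U]
(U)*E*E => (E)*E*E   [U -> E]
(E)*E*E => (4)*E*E   [E -> 4]
(4)*E*E => (4)*4*E   [E -> 4]
(4)*4*E => (4)*4*4   [E -> 4]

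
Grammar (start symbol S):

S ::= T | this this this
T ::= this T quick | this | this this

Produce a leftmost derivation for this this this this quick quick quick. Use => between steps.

S => T   [S ::= T]
T => this T quick   [T ::= this T quick]
this T quick => this this T quick quick   [T ::= this T quick]
this this T quick quick => this this this T quick quick quick   [T ::= this T quick]
this this this T quick quick quick => this this this this quick quick quick   [T ::= this]

S => T => this T quick => this this T quick quick => this this this T quick quick quick => this this this this quick quick quick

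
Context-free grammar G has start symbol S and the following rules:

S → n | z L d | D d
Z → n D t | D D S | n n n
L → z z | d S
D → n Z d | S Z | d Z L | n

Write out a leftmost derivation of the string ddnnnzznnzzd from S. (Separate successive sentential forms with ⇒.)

S ⇒ Dd ⇒ dZLd ⇒ dDDSLd ⇒ ddZLDSLd ⇒ ddDDSLDSLd ⇒ ddnDSLDSLd ⇒ ddnnSLDSLd ⇒ ddnnnLDSLd ⇒ ddnnnzzDSLd ⇒ ddnnnzznSLd ⇒ ddnnnzznnLd ⇒ ddnnnzznnzzd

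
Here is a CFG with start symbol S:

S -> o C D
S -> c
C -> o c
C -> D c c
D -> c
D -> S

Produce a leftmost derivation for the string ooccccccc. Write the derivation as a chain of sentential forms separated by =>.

S => oCD   [S -> o C D]
oCD => oDccD   [C -> D c c]
oDccD => oSccD   [D -> S]
oSccD => ooCDccD   [S -> o C D]
ooCDccD => ooDccDccD   [C -> D c c]
ooDccDccD => oocccDccD   [D -> c]
oocccDccD => ooccccccD   [D -> c]
ooccccccD => ooccccccc   [D -> c]

S => oCD => oDccD => oSccD => ooCDccD => ooDccDccD => oocccDccD => ooccccccD => ooccccccc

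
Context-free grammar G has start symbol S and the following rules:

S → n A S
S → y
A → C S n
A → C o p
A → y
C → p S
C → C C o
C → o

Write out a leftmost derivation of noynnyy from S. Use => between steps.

S => nAS   [S → n A S]
nAS => nCSnS   [A → C S n]
nCSnS => noSnS   [C → o]
noSnS => noynS   [S → y]
noynS => noynnAS   [S → n A S]
noynnAS => noynnyS   [A → y]
noynnyS => noynnyy   [S → y]

S => nAS => nCSnS => noSnS => noynS => noynnAS => noynnyS => noynnyy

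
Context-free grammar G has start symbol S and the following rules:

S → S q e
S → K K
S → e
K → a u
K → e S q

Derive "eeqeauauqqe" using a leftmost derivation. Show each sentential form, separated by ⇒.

S ⇒ Sqe ⇒ KKqe ⇒ eSqKqe ⇒ eeqKqe ⇒ eeqeSqqe ⇒ eeqeKKqqe ⇒ eeqeauKqqe ⇒ eeqeauauqqe

S ⇒ Sqe   [S → S q e]
Sqe ⇒ KKqe   [S → K K]
KKqe ⇒ eSqKqe   [K → e S q]
eSqKqe ⇒ eeqKqe   [S → e]
eeqKqe ⇒ eeqeSqqe   [K → e S q]
eeqeSqqe ⇒ eeqeKKqqe   [S → K K]
eeqeKKqqe ⇒ eeqeauKqqe   [K → a u]
eeqeauKqqe ⇒ eeqeauauqqe   [K → a u]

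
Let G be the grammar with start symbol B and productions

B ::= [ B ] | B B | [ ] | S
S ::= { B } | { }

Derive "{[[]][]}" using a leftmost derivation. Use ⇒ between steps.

B ⇒ S ⇒ {B} ⇒ {BB} ⇒ {[B]B} ⇒ {[[]]B} ⇒ {[[]][]}

B ⇒ S   [B ::= S]
S ⇒ {B}   [S ::= { B }]
{B} ⇒ {BB}   [B ::= B B]
{BB} ⇒ {[B]B}   [B ::= [ B ]]
{[B]B} ⇒ {[[]]B}   [B ::= [ ]]
{[[]]B} ⇒ {[[]][]}   [B ::= [ ]]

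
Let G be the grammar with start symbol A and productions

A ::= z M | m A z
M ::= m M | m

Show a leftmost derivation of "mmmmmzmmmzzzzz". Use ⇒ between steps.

A ⇒ mAz   [A ::= m A z]
mAz ⇒ mmAzz   [A ::= m A z]
mmAzz ⇒ mmmAzzz   [A ::= m A z]
mmmAzzz ⇒ mmmmAzzzz   [A ::= m A z]
mmmmAzzzz ⇒ mmmmmAzzzzz   [A ::= m A z]
mmmmmAzzzzz ⇒ mmmmmzMzzzzz   [A ::= z M]
mmmmmzMzzzzz ⇒ mmmmmzmMzzzzz   [M ::= m M]
mmmmmzmMzzzzz ⇒ mmmmmzmmMzzzzz   [M ::= m M]
mmmmmzmmMzzzzz ⇒ mmmmmzmmmzzzzz   [M ::= m]

A ⇒ mAz ⇒ mmAzz ⇒ mmmAzzz ⇒ mmmmAzzzz ⇒ mmmmmAzzzzz ⇒ mmmmmzMzzzzz ⇒ mmmmmzmMzzzzz ⇒ mmmmmzmmMzzzzz ⇒ mmmmmzmmmzzzzz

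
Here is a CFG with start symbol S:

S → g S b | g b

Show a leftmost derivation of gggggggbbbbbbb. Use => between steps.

S=>gSb=>ggSbb=>gggSbbb=>ggggSbbbb=>gggggSbbbbb=>ggggggSbbbbbb=>gggggggbbbbbbb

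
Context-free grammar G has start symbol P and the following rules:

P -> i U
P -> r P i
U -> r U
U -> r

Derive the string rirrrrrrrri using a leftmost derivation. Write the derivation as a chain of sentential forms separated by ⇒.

P ⇒ rPi ⇒ riUi ⇒ rirUi ⇒ rirrUi ⇒ rirrrUi ⇒ rirrrrUi ⇒ rirrrrrUi ⇒ rirrrrrrUi ⇒ rirrrrrrrUi ⇒ rirrrrrrrri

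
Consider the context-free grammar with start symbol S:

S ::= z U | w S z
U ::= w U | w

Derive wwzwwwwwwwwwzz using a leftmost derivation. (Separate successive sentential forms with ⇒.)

S ⇒ wSz ⇒ wwSzz ⇒ wwzUzz ⇒ wwzwUzz ⇒ wwzwwUzz ⇒ wwzwwwUzz ⇒ wwzwwwwUzz ⇒ wwzwwwwwUzz ⇒ wwzwwwwwwUzz ⇒ wwzwwwwwwwUzz ⇒ wwzwwwwwwwwUzz ⇒ wwzwwwwwwwwwzz

S ⇒ wSz   [S ::= w S z]
wSz ⇒ wwSzz   [S ::= w S z]
wwSzz ⇒ wwzUzz   [S ::= z U]
wwzUzz ⇒ wwzwUzz   [U ::= w U]
wwzwUzz ⇒ wwzwwUzz   [U ::= w U]
wwzwwUzz ⇒ wwzwwwUzz   [U ::= w U]
wwzwwwUzz ⇒ wwzwwwwUzz   [U ::= w U]
wwzwwwwUzz ⇒ wwzwwwwwUzz   [U ::= w U]
wwzwwwwwUzz ⇒ wwzwwwwwwUzz   [U ::= w U]
wwzwwwwwwUzz ⇒ wwzwwwwwwwUzz   [U ::= w U]
wwzwwwwwwwUzz ⇒ wwzwwwwwwwwUzz   [U ::= w U]
wwzwwwwwwwwUzz ⇒ wwzwwwwwwwwwzz   [U ::= w]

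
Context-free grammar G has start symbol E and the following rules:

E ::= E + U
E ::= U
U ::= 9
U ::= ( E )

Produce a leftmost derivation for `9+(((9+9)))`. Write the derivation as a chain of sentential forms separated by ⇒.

E⇒E+U⇒U+U⇒9+U⇒9+(E)⇒9+(U)⇒9+((E))⇒9+((U))⇒9+(((E)))⇒9+(((E+U)))⇒9+(((U+U)))⇒9+(((9+U)))⇒9+(((9+9)))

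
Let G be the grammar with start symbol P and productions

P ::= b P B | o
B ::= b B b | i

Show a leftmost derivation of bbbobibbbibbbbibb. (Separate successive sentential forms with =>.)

P => bPB => bbPBB => bbbPBBB => bbboBBB => bbbobBbBB => bbbobibBB => bbbobibbBbB => bbbobibbbBbbB => bbbobibbbibbB => bbbobibbbibbbBb => bbbobibbbibbbbBbb => bbbobibbbibbbbibb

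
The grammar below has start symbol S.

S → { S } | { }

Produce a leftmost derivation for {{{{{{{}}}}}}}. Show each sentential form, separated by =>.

S => {S} => {{S}} => {{{S}}} => {{{{S}}}} => {{{{{S}}}}} => {{{{{{S}}}}}} => {{{{{{{}}}}}}}

S => {S}   [S → { S }]
{S} => {{S}}   [S → { S }]
{{S}} => {{{S}}}   [S → { S }]
{{{S}}} => {{{{S}}}}   [S → { S }]
{{{{S}}}} => {{{{{S}}}}}   [S → { S }]
{{{{{S}}}}} => {{{{{{S}}}}}}   [S → { S }]
{{{{{{S}}}}}} => {{{{{{{}}}}}}}   [S → { }]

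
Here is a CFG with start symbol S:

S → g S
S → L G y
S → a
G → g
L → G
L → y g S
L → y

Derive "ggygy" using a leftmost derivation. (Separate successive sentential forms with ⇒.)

S ⇒ gS   [S → g S]
gS ⇒ ggS   [S → g S]
ggS ⇒ ggLGy   [S → L G y]
ggLGy ⇒ ggyGy   [L → y]
ggyGy ⇒ ggygy   [G → g]

S ⇒ gS ⇒ ggS ⇒ ggLGy ⇒ ggyGy ⇒ ggygy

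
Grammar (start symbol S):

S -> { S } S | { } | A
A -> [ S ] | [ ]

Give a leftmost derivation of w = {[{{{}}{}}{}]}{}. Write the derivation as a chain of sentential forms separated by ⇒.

S⇒{S}S⇒{A}S⇒{[S]}S⇒{[{S}S]}S⇒{[{{S}S}S]}S⇒{[{{{}}S}S]}S⇒{[{{{}}{}}S]}S⇒{[{{{}}{}}{}]}S⇒{[{{{}}{}}{}]}{}

S ⇒ {S}S   [S -> { S } S]
{S}S ⇒ {A}S   [S -> A]
{A}S ⇒ {[S]}S   [A -> [ S ]]
{[S]}S ⇒ {[{S}S]}S   [S -> { S } S]
{[{S}S]}S ⇒ {[{{S}S}S]}S   [S -> { S } S]
{[{{S}S}S]}S ⇒ {[{{{}}S}S]}S   [S -> { }]
{[{{{}}S}S]}S ⇒ {[{{{}}{}}S]}S   [S -> { }]
{[{{{}}{}}S]}S ⇒ {[{{{}}{}}{}]}S   [S -> { }]
{[{{{}}{}}{}]}S ⇒ {[{{{}}{}}{}]}{}   [S -> { }]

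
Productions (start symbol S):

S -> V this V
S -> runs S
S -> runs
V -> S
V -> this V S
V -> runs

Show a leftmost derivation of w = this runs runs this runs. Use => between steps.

S => V this V => this V S this V => this S S this V => this runs S this V => this runs runs this V => this runs runs this runs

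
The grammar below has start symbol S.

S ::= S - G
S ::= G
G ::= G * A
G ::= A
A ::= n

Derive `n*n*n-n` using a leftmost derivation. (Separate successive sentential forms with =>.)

S => S-G   [S ::= S - G]
S-G => G-G   [S ::= G]
G-G => G*A-G   [G ::= G * A]
G*A-G => G*A*A-G   [G ::= G * A]
G*A*A-G => A*A*A-G   [G ::= A]
A*A*A-G => n*A*A-G   [A ::= n]
n*A*A-G => n*n*A-G   [A ::= n]
n*n*A-G => n*n*n-G   [A ::= n]
n*n*n-G => n*n*n-A   [G ::= A]
n*n*n-A => n*n*n-n   [A ::= n]

S => S-G => G-G => G*A-G => G*A*A-G => A*A*A-G => n*A*A-G => n*n*A-G => n*n*n-G => n*n*n-A => n*n*n-n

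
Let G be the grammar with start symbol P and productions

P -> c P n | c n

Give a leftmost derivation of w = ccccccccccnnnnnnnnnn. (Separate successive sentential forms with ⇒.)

P ⇒ cPn   [P -> c P n]
cPn ⇒ ccPnn   [P -> c P n]
ccPnn ⇒ cccPnnn   [P -> c P n]
cccPnnn ⇒ ccccPnnnn   [P -> c P n]
ccccPnnnn ⇒ cccccPnnnnn   [P -> c P n]
cccccPnnnnn ⇒ ccccccPnnnnnn   [P -> c P n]
ccccccPnnnnnn ⇒ cccccccPnnnnnnn   [P -> c P n]
cccccccPnnnnnnn ⇒ ccccccccPnnnnnnnn   [P -> c P n]
ccccccccPnnnnnnnn ⇒ cccccccccPnnnnnnnnn   [P -> c P n]
cccccccccPnnnnnnnnn ⇒ ccccccccccnnnnnnnnnn   [P -> c n]

P ⇒ cPn ⇒ ccPnn ⇒ cccPnnn ⇒ ccccPnnnn ⇒ cccccPnnnnn ⇒ ccccccPnnnnnn ⇒ cccccccPnnnnnnn ⇒ ccccccccPnnnnnnnn ⇒ cccccccccPnnnnnnnnn ⇒ ccccccccccnnnnnnnnnn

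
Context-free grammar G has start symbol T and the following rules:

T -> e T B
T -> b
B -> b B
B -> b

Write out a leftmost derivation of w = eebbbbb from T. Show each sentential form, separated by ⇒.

T ⇒ eTB ⇒ eeTBB ⇒ eebBB ⇒ eebbBB ⇒ eebbbBB ⇒ eebbbbB ⇒ eebbbbb

T ⇒ eTB   [T -> e T B]
eTB ⇒ eeTBB   [T -> e T B]
eeTBB ⇒ eebBB   [T -> b]
eebBB ⇒ eebbBB   [B -> b B]
eebbBB ⇒ eebbbBB   [B -> b B]
eebbbBB ⇒ eebbbbB   [B -> b]
eebbbbB ⇒ eebbbbb   [B -> b]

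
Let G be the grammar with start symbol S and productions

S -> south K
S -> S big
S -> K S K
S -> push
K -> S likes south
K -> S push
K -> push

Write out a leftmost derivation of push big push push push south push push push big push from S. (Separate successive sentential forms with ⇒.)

S ⇒ K S K ⇒ S push S K ⇒ S big push S K ⇒ push big push S K ⇒ push big push S big K ⇒ push big push K S K big K ⇒ push big push push S K big K ⇒ push big push push K S K K big K ⇒ push big push push push S K K big K ⇒ push big push push push south K K K big K ⇒ push big push push push south push K K big K ⇒ push big push push push south push push K big K ⇒ push big push push push south push push push big K ⇒ push big push push push south push push push big push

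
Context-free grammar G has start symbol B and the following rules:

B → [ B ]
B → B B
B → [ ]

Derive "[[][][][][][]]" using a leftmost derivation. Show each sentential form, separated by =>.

B => [B] => [BB] => [BBB] => [BBBB] => [BBBBB] => [BBBBBB] => [[]BBBBB] => [[][]BBBB] => [[][][]BBB] => [[][][][]BB] => [[][][][][]B] => [[][][][][][]]

B => [B]   [B → [ B ]]
[B] => [BB]   [B → B B]
[BB] => [BBB]   [B → B B]
[BBB] => [BBBB]   [B → B B]
[BBBB] => [BBBBB]   [B → B B]
[BBBBB] => [BBBBBB]   [B → B B]
[BBBBBB] => [[]BBBBB]   [B → [ ]]
[[]BBBBB] => [[][]BBBB]   [B → [ ]]
[[][]BBBB] => [[][][]BBB]   [B → [ ]]
[[][][]BBB] => [[][][][]BB]   [B → [ ]]
[[][][][]BB] => [[][][][][]B]   [B → [ ]]
[[][][][][]B] => [[][][][][][]]   [B → [ ]]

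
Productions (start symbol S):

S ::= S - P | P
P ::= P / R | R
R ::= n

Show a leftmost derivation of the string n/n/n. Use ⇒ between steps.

S ⇒ P   [S ::= P]
P ⇒ P/R   [P ::= P / R]
P/R ⇒ P/R/R   [P ::= P / R]
P/R/R ⇒ R/R/R   [P ::= R]
R/R/R ⇒ n/R/R   [R ::= n]
n/R/R ⇒ n/n/R   [R ::= n]
n/n/R ⇒ n/n/n   [R ::= n]

S⇒P⇒P/R⇒P/R/R⇒R/R/R⇒n/R/R⇒n/n/R⇒n/n/n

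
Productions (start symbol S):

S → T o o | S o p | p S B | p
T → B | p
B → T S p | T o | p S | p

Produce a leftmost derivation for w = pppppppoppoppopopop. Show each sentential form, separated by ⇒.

S ⇒ Sop ⇒ Sopop ⇒ Sopopop ⇒ pSBopopop ⇒ pSopBopopop ⇒ ppSBopBopopop ⇒ ppSopBopBopopop ⇒ pppSBopBopBopopop ⇒ ppppBopBopBopopop ⇒ ppppTSpopBopBopopop ⇒ pppppSpopBopBopopop ⇒ pppppppopBopBopopop ⇒ pppppppoppopBopopop ⇒ pppppppoppoppopopop

S ⇒ Sop   [S → S o p]
Sop ⇒ Sopop   [S → S o p]
Sopop ⇒ Sopopop   [S → S o p]
Sopopop ⇒ pSBopopop   [S → p S B]
pSBopopop ⇒ pSopBopopop   [S → S o p]
pSopBopopop ⇒ ppSBopBopopop   [S → p S B]
ppSBopBopopop ⇒ ppSopBopBopopop   [S → S o p]
ppSopBopBopopop ⇒ pppSBopBopBopopop   [S → p S B]
pppSBopBopBopopop ⇒ ppppBopBopBopopop   [S → p]
ppppBopBopBopopop ⇒ ppppTSpopBopBopopop   [B → T S p]
ppppTSpopBopBopopop ⇒ pppppSpopBopBopopop   [T → p]
pppppSpopBopBopopop ⇒ pppppppopBopBopopop   [S → p]
pppppppopBopBopopop ⇒ pppppppoppopBopopop   [B → p]
pppppppoppopBopopop ⇒ pppppppoppoppopopop   [B → p]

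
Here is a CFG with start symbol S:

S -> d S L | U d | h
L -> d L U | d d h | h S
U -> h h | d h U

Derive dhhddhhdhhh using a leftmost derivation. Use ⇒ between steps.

S⇒dSL⇒dUdL⇒dhhdL⇒dhhddLU⇒dhhddhSU⇒dhhddhhU⇒dhhddhhdhU⇒dhhddhhdhhh

S ⇒ dSL   [S -> d S L]
dSL ⇒ dUdL   [S -> U d]
dUdL ⇒ dhhdL   [U -> h h]
dhhdL ⇒ dhhddLU   [L -> d L U]
dhhddLU ⇒ dhhddhSU   [L -> h S]
dhhddhSU ⇒ dhhddhhU   [S -> h]
dhhddhhU ⇒ dhhddhhdhU   [U -> d h U]
dhhddhhdhU ⇒ dhhddhhdhhh   [U -> h h]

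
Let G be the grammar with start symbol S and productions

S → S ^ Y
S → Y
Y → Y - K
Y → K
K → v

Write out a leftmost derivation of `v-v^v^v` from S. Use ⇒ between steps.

S⇒S^Y⇒S^Y^Y⇒Y^Y^Y⇒Y-K^Y^Y⇒K-K^Y^Y⇒v-K^Y^Y⇒v-v^Y^Y⇒v-v^K^Y⇒v-v^v^Y⇒v-v^v^K⇒v-v^v^v

S ⇒ S^Y   [S → S ^ Y]
S^Y ⇒ S^Y^Y   [S → S ^ Y]
S^Y^Y ⇒ Y^Y^Y   [S → Y]
Y^Y^Y ⇒ Y-K^Y^Y   [Y → Y - K]
Y-K^Y^Y ⇒ K-K^Y^Y   [Y → K]
K-K^Y^Y ⇒ v-K^Y^Y   [K → v]
v-K^Y^Y ⇒ v-v^Y^Y   [K → v]
v-v^Y^Y ⇒ v-v^K^Y   [Y → K]
v-v^K^Y ⇒ v-v^v^Y   [K → v]
v-v^v^Y ⇒ v-v^v^K   [Y → K]
v-v^v^K ⇒ v-v^v^v   [K → v]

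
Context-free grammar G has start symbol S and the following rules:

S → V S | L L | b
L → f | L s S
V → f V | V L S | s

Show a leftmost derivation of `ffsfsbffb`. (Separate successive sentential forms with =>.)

S=>VS=>VLSS=>fVLSS=>ffVLSS=>ffsLSS=>ffsLsSSS=>ffsfsSSS=>ffsfsbSS=>ffsfsbLLS=>ffsfsbfLS=>ffsfsbffS=>ffsfsbffb

S => VS   [S → V S]
VS => VLSS   [V → V L S]
VLSS => fVLSS   [V → f V]
fVLSS => ffVLSS   [V → f V]
ffVLSS => ffsLSS   [V → s]
ffsLSS => ffsLsSSS   [L → L s S]
ffsLsSSS => ffsfsSSS   [L → f]
ffsfsSSS => ffsfsbSS   [S → b]
ffsfsbSS => ffsfsbLLS   [S → L L]
ffsfsbLLS => ffsfsbfLS   [L → f]
ffsfsbfLS => ffsfsbffS   [L → f]
ffsfsbffS => ffsfsbffb   [S → b]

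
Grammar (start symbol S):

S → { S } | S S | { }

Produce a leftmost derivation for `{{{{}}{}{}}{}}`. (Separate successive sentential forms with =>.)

S => {S} => {SS} => {{S}S} => {{SS}S} => {{SSS}S} => {{{S}SS}S} => {{{{}}SS}S} => {{{{}}{}S}S} => {{{{}}{}{}}S} => {{{{}}{}{}}{}}

S => {S}   [S → { S }]
{S} => {SS}   [S → S S]
{SS} => {{S}S}   [S → { S }]
{{S}S} => {{SS}S}   [S → S S]
{{SS}S} => {{SSS}S}   [S → S S]
{{SSS}S} => {{{S}SS}S}   [S → { S }]
{{{S}SS}S} => {{{{}}SS}S}   [S → { }]
{{{{}}SS}S} => {{{{}}{}S}S}   [S → { }]
{{{{}}{}S}S} => {{{{}}{}{}}S}   [S → { }]
{{{{}}{}{}}S} => {{{{}}{}{}}{}}   [S → { }]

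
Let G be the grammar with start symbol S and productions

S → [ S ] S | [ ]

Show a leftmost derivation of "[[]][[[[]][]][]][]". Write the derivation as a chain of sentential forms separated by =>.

S => [S]S => [[]]S => [[]][S]S => [[]][[S]S]S => [[]][[[S]S]S]S => [[]][[[[]]S]S]S => [[]][[[[]][]]S]S => [[]][[[[]][]][]]S => [[]][[[[]][]][]][]

S => [S]S   [S → [ S ] S]
[S]S => [[]]S   [S → [ ]]
[[]]S => [[]][S]S   [S → [ S ] S]
[[]][S]S => [[]][[S]S]S   [S → [ S ] S]
[[]][[S]S]S => [[]][[[S]S]S]S   [S → [ S ] S]
[[]][[[S]S]S]S => [[]][[[[]]S]S]S   [S → [ ]]
[[]][[[[]]S]S]S => [[]][[[[]][]]S]S   [S → [ ]]
[[]][[[[]][]]S]S => [[]][[[[]][]][]]S   [S → [ ]]
[[]][[[[]][]][]]S => [[]][[[[]][]][]][]   [S → [ ]]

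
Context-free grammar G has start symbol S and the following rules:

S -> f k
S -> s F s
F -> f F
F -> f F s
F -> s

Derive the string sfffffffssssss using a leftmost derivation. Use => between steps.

S => sFs   [S -> s F s]
sFs => sfFss   [F -> f F s]
sfFss => sffFsss   [F -> f F s]
sffFsss => sfffFssss   [F -> f F s]
sfffFssss => sffffFssss   [F -> f F]
sffffFssss => sfffffFssss   [F -> f F]
sfffffFssss => sffffffFssss   [F -> f F]
sffffffFssss => sfffffffFsssss   [F -> f F s]
sfffffffFsssss => sfffffffssssss   [F -> s]

S=>sFs=>sfFss=>sffFsss=>sfffFssss=>sffffFssss=>sfffffFssss=>sffffffFssss=>sfffffffFsssss=>sfffffffssssss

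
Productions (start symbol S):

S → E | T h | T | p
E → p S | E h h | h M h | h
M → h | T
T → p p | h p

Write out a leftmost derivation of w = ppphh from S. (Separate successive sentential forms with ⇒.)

S ⇒ E   [S → E]
E ⇒ Ehh   [E → E h h]
Ehh ⇒ pShh   [E → p S]
pShh ⇒ pThh   [S → T]
pThh ⇒ ppphh   [T → p p]

S⇒E⇒Ehh⇒pShh⇒pThh⇒ppphh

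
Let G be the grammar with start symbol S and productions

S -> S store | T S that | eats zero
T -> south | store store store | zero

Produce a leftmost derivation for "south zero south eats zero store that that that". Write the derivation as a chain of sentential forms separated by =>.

S => T S that => south S that => south T S that that => south zero S that that => south zero T S that that that => south zero south S that that that => south zero south S store that that that => south zero south eats zero store that that that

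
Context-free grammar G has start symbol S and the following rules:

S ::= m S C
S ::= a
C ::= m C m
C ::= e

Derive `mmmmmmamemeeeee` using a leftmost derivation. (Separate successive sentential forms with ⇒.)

S ⇒ mSC   [S ::= m S C]
mSC ⇒ mmSCC   [S ::= m S C]
mmSCC ⇒ mmmSCCC   [S ::= m S C]
mmmSCCC ⇒ mmmmSCCCC   [S ::= m S C]
mmmmSCCCC ⇒ mmmmmSCCCCC   [S ::= m S C]
mmmmmSCCCCC ⇒ mmmmmmSCCCCCC   [S ::= m S C]
mmmmmmSCCCCCC ⇒ mmmmmmaCCCCCC   [S ::= a]
mmmmmmaCCCCCC ⇒ mmmmmmamCmCCCCC   [C ::= m C m]
mmmmmmamCmCCCCC ⇒ mmmmmmamemCCCCC   [C ::= e]
mmmmmmamemCCCCC ⇒ mmmmmmamemeCCCC   [C ::= e]
mmmmmmamemeCCCC ⇒ mmmmmmamemeeCCC   [C ::= e]
mmmmmmamemeeCCC ⇒ mmmmmmamemeeeCC   [C ::= e]
mmmmmmamemeeeCC ⇒ mmmmmmamemeeeeC   [C ::= e]
mmmmmmamemeeeeC ⇒ mmmmmmamemeeeee   [C ::= e]

S⇒mSC⇒mmSCC⇒mmmSCCC⇒mmmmSCCCC⇒mmmmmSCCCCC⇒mmmmmmSCCCCCC⇒mmmmmmaCCCCCC⇒mmmmmmamCmCCCCC⇒mmmmmmamemCCCCC⇒mmmmmmamemeCCCC⇒mmmmmmamemeeCCC⇒mmmmmmamemeeeCC⇒mmmmmmamemeeeeC⇒mmmmmmamemeeeee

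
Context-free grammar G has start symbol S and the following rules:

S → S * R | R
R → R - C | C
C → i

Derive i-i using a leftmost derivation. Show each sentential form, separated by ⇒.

S ⇒ R ⇒ R-C ⇒ C-C ⇒ i-C ⇒ i-i

S ⇒ R   [S → R]
R ⇒ R-C   [R → R - C]
R-C ⇒ C-C   [R → C]
C-C ⇒ i-C   [C → i]
i-C ⇒ i-i   [C → i]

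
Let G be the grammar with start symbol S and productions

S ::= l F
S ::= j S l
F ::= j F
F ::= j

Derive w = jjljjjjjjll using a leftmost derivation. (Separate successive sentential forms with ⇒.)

S ⇒ jSl   [S ::= j S l]
jSl ⇒ jjSll   [S ::= j S l]
jjSll ⇒ jjlFll   [S ::= l F]
jjlFll ⇒ jjljFll   [F ::= j F]
jjljFll ⇒ jjljjFll   [F ::= j F]
jjljjFll ⇒ jjljjjFll   [F ::= j F]
jjljjjFll ⇒ jjljjjjFll   [F ::= j F]
jjljjjjFll ⇒ jjljjjjjFll   [F ::= j F]
jjljjjjjFll ⇒ jjljjjjjjll   [F ::= j]

S ⇒ jSl ⇒ jjSll ⇒ jjlFll ⇒ jjljFll ⇒ jjljjFll ⇒ jjljjjFll ⇒ jjljjjjFll ⇒ jjljjjjjFll ⇒ jjljjjjjjll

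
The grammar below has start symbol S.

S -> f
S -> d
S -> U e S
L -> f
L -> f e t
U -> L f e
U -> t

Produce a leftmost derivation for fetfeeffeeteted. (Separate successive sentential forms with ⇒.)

S ⇒ UeS   [S -> U e S]
UeS ⇒ LfeeS   [U -> L f e]
LfeeS ⇒ fetfeeS   [L -> f e t]
fetfeeS ⇒ fetfeeUeS   [S -> U e S]
fetfeeUeS ⇒ fetfeeLfeeS   [U -> L f e]
fetfeeLfeeS ⇒ fetfeeffeeS   [L -> f]
fetfeeffeeS ⇒ fetfeeffeeUeS   [S -> U e S]
fetfeeffeeUeS ⇒ fetfeeffeeteS   [U -> t]
fetfeeffeeteS ⇒ fetfeeffeeteUeS   [S -> U e S]
fetfeeffeeteUeS ⇒ fetfeeffeeteteS   [U -> t]
fetfeeffeeteteS ⇒ fetfeeffeeteted   [S -> d]

S ⇒ UeS ⇒ LfeeS ⇒ fetfeeS ⇒ fetfeeUeS ⇒ fetfeeLfeeS ⇒ fetfeeffeeS ⇒ fetfeeffeeUeS ⇒ fetfeeffeeteS ⇒ fetfeeffeeteUeS ⇒ fetfeeffeeteteS ⇒ fetfeeffeeteted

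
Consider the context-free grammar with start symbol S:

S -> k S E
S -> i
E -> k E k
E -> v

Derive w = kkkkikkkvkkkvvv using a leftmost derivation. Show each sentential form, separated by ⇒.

S ⇒ kSE ⇒ kkSEE ⇒ kkkSEEE ⇒ kkkkSEEEE ⇒ kkkkiEEEE ⇒ kkkkikEkEEE ⇒ kkkkikkEkkEEE ⇒ kkkkikkkEkkkEEE ⇒ kkkkikkkvkkkEEE ⇒ kkkkikkkvkkkvEE ⇒ kkkkikkkvkkkvvE ⇒ kkkkikkkvkkkvvv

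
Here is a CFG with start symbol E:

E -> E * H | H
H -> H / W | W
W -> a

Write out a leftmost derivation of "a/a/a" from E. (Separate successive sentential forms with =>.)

E=>H=>H/W=>H/W/W=>W/W/W=>a/W/W=>a/a/W=>a/a/a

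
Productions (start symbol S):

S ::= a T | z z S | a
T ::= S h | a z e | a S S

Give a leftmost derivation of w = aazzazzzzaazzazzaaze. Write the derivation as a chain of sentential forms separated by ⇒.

S ⇒ aT ⇒ aaSS ⇒ aazzSS ⇒ aazzaS ⇒ aazzazzS ⇒ aazzazzzzS ⇒ aazzazzzzaT ⇒ aazzazzzzaaSS ⇒ aazzazzzzaazzSS ⇒ aazzazzzzaazzaS ⇒ aazzazzzzaazzazzS ⇒ aazzazzzzaazzazzaT ⇒ aazzazzzzaazzazzaaze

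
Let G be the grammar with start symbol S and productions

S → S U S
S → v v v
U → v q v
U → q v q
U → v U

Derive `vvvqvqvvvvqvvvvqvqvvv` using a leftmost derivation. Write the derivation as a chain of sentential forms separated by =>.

S => SUS   [S → S U S]
SUS => SUSUS   [S → S U S]
SUSUS => SUSUSUS   [S → S U S]
SUSUSUS => vvvUSUSUS   [S → v v v]
vvvUSUSUS => vvvqvqSUSUS   [U → q v q]
vvvqvqSUSUS => vvvqvqvvvUSUS   [S → v v v]
vvvqvqvvvUSUS => vvvqvqvvvvqvSUS   [U → v q v]
vvvqvqvvvvqvSUS => vvvqvqvvvvqvvvvUS   [S → v v v]
vvvqvqvvvvqvvvvUS => vvvqvqvvvvqvvvvqvqS   [U → q v q]
vvvqvqvvvvqvvvvqvqS => vvvqvqvvvvqvvvvqvqvvv   [S → v v v]

S=>SUS=>SUSUS=>SUSUSUS=>vvvUSUSUS=>vvvqvqSUSUS=>vvvqvqvvvUSUS=>vvvqvqvvvvqvSUS=>vvvqvqvvvvqvvvvUS=>vvvqvqvvvvqvvvvqvqS=>vvvqvqvvvvqvvvvqvqvvv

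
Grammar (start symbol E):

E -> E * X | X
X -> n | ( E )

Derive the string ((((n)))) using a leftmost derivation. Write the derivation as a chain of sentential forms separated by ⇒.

E⇒X⇒(E)⇒(X)⇒((E))⇒((X))⇒(((E)))⇒(((X)))⇒((((E))))⇒((((X))))⇒((((n))))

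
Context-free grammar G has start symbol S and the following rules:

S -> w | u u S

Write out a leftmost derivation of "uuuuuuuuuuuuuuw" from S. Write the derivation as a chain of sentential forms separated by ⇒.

S ⇒ uuS   [S -> u u S]
uuS ⇒ uuuuS   [S -> u u S]
uuuuS ⇒ uuuuuuS   [S -> u u S]
uuuuuuS ⇒ uuuuuuuuS   [S -> u u S]
uuuuuuuuS ⇒ uuuuuuuuuuS   [S -> u u S]
uuuuuuuuuuS ⇒ uuuuuuuuuuuuS   [S -> u u S]
uuuuuuuuuuuuS ⇒ uuuuuuuuuuuuuuS   [S -> u u S]
uuuuuuuuuuuuuuS ⇒ uuuuuuuuuuuuuuw   [S -> w]

S ⇒ uuS ⇒ uuuuS ⇒ uuuuuuS ⇒ uuuuuuuuS ⇒ uuuuuuuuuuS ⇒ uuuuuuuuuuuuS ⇒ uuuuuuuuuuuuuuS ⇒ uuuuuuuuuuuuuuw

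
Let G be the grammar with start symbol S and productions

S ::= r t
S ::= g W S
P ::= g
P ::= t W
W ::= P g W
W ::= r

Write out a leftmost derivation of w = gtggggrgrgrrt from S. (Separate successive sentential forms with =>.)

S => gWS   [S ::= g W S]
gWS => gPgWS   [W ::= P g W]
gPgWS => gtWgWS   [P ::= t W]
gtWgWS => gtPgWgWS   [W ::= P g W]
gtPgWgWS => gtggWgWS   [P ::= g]
gtggWgWS => gtggPgWgWS   [W ::= P g W]
gtggPgWgWS => gtggggWgWS   [P ::= g]
gtggggWgWS => gtggggrgWS   [W ::= r]
gtggggrgWS => gtggggrgrS   [W ::= r]
gtggggrgrS => gtggggrgrgWS   [S ::= g W S]
gtggggrgrgWS => gtggggrgrgrS   [W ::= r]
gtggggrgrgrS => gtggggrgrgrrt   [S ::= r t]

S=>gWS=>gPgWS=>gtWgWS=>gtPgWgWS=>gtggWgWS=>gtggPgWgWS=>gtggggWgWS=>gtggggrgWS=>gtggggrgrS=>gtggggrgrgWS=>gtggggrgrgrS=>gtggggrgrgrrt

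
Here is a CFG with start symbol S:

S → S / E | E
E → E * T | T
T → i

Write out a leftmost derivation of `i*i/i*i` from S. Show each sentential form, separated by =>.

S => S/E   [S → S / E]
S/E => E/E   [S → E]
E/E => E*T/E   [E → E * T]
E*T/E => T*T/E   [E → T]
T*T/E => i*T/E   [T → i]
i*T/E => i*i/E   [T → i]
i*i/E => i*i/E*T   [E → E * T]
i*i/E*T => i*i/T*T   [E → T]
i*i/T*T => i*i/i*T   [T → i]
i*i/i*T => i*i/i*i   [T → i]

S => S/E => E/E => E*T/E => T*T/E => i*T/E => i*i/E => i*i/E*T => i*i/T*T => i*i/i*T => i*i/i*i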